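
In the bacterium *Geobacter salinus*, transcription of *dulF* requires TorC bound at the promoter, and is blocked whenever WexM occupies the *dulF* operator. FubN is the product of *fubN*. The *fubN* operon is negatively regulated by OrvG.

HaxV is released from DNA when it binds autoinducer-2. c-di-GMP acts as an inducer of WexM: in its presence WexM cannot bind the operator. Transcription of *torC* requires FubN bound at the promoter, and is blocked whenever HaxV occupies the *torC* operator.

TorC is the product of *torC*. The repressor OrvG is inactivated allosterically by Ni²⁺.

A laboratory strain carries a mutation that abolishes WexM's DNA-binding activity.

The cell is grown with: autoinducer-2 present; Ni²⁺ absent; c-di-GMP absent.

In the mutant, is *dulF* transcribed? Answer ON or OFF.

OFF

WexM is non-functional in this strain, so it has no effect.
Ni²⁺ is absent, so OrvG is active.
With repressor OrvG bound, *fubN* is not transcribed.
So FubN is not produced.
Autoinducer-2 is present, so HaxV is inactive.
Required activator FubN is absent, so *torC* is not transcribed.
So TorC is not produced.
Required activator TorC is absent, so *dulF* is not transcribed.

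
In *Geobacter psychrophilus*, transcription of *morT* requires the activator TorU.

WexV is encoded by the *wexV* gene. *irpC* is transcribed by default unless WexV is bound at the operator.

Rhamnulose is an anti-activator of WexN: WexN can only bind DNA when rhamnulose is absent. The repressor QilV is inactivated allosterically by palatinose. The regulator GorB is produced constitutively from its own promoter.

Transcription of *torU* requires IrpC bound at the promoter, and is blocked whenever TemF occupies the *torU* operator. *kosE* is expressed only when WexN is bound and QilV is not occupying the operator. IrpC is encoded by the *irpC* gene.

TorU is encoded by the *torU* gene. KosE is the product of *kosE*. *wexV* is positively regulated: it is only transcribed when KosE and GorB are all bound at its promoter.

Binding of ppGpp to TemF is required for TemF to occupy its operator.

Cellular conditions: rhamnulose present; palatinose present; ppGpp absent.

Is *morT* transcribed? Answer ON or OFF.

Palatinose is present, so QilV is inactive.
Rhamnulose is present, so WexN is inactive.
Required activator WexN is absent, so *kosE* is not transcribed.
So KosE is not produced.
GorB is produced constitutively and is active.
Required activator KosE is absent, so *wexV* is not transcribed.
So WexV is not produced.
With no repressor bound, *irpC* is transcribed.
So IrpC is produced and active.
ppGpp is absent, so TemF is inactive.
No repressor is bound and IrpC is active, so *torU* is transcribed.
So TorU is produced and active.
No repressor is bound and TorU is active, so *morT* is transcribed.

ON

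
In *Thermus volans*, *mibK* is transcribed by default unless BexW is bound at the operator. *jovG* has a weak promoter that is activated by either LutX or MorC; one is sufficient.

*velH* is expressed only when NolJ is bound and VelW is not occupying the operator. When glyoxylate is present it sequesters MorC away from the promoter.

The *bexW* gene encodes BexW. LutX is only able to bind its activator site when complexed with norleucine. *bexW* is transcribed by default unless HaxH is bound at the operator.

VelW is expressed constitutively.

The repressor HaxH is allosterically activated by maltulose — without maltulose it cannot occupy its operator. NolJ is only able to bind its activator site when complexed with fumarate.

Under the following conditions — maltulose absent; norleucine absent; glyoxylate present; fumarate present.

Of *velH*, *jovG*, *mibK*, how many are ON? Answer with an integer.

0

VelW is produced constitutively and is active.
Fumarate is present, so NolJ is active.
With repressor VelW bound, *velH* is not transcribed.
→ *velH* is OFF.
Norleucine is absent, so LutX is inactive.
Glyoxylate is present, so MorC is inactive.
No activator is available at the *jovG* promoter, so *jovG* is not transcribed.
→ *jovG* is OFF.
Maltulose is absent, so HaxH is inactive.
With no repressor bound, *bexW* is transcribed.
So BexW is produced and active.
With repressor BexW bound, *mibK* is not transcribed.
→ *mibK* is OFF.
0 of the 3 genes are transcribed.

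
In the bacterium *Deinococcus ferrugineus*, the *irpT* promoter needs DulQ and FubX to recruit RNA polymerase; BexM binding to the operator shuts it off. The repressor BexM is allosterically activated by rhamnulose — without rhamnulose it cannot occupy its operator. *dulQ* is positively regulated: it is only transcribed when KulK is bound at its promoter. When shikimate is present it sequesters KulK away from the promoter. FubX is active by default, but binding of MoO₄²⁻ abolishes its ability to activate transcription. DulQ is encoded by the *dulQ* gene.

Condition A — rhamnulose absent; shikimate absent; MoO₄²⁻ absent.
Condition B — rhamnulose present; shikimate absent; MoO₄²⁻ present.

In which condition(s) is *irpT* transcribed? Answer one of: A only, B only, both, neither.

Condition A:
Rhamnulose is absent, so BexM is inactive.
Shikimate is absent, so KulK is active.
No repressor is bound and KulK is active, so *dulQ* is transcribed.
So DulQ is produced and active.
MoO₄²⁻ is absent, so FubX is active.
No repressor is bound and DulQ and FubX are active, so *irpT* is transcribed.
→ *irpT* is ON in A.
Condition B:
Rhamnulose is present, so BexM is active.
Shikimate is absent, so KulK is active.
No repressor is bound and KulK is active, so *dulQ* is transcribed.
So DulQ is produced and active.
MoO₄²⁻ is present, so FubX is inactive.
With repressor BexM bound, *irpT* is not transcribed.
→ *irpT* is OFF in B.

A only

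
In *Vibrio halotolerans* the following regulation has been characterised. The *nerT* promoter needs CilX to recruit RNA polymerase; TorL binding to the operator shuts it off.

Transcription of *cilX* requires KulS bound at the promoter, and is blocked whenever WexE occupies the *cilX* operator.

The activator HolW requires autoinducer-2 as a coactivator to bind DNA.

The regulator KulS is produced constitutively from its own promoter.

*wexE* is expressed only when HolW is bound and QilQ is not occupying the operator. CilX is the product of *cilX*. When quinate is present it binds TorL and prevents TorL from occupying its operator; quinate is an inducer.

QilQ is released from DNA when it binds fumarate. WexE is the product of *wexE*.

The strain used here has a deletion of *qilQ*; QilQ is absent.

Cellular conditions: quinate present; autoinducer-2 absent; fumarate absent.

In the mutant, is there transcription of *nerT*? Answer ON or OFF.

ON

QilQ is non-functional in this strain, so it has no effect.
Autoinducer-2 is absent, so HolW is inactive.
Required activator HolW is absent, so *wexE* is not transcribed.
So WexE is not produced.
KulS is produced constitutively and is active.
No repressor is bound and KulS is active, so *cilX* is transcribed.
So CilX is produced and active.
Quinate is present, so TorL is inactive.
No repressor is bound and CilX is active, so *nerT* is transcribed.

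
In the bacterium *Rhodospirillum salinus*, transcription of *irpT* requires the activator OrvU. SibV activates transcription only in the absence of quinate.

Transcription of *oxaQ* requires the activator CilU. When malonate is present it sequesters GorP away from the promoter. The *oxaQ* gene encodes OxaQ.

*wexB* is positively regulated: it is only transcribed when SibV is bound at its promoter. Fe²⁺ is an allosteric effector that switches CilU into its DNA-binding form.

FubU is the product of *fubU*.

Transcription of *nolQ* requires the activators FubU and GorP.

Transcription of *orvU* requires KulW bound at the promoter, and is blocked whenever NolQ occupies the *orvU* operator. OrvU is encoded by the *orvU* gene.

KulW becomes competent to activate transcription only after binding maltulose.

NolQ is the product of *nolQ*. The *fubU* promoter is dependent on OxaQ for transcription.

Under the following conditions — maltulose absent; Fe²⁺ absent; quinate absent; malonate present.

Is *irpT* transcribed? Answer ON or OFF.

OFF

Fe²⁺ is absent, so CilU is inactive.
Required activator CilU is absent, so *oxaQ* is not transcribed.
So OxaQ is not produced.
Required activator OxaQ is absent, so *fubU* is not transcribed.
So FubU is not produced.
Malonate is present, so GorP is inactive.
Required activator FubU is absent, so *nolQ* is not transcribed.
So NolQ is not produced.
Maltulose is absent, so KulW is inactive.
Required activator KulW is absent, so *orvU* is not transcribed.
So OrvU is not produced.
Required activator OrvU is absent, so *irpT* is not transcribed.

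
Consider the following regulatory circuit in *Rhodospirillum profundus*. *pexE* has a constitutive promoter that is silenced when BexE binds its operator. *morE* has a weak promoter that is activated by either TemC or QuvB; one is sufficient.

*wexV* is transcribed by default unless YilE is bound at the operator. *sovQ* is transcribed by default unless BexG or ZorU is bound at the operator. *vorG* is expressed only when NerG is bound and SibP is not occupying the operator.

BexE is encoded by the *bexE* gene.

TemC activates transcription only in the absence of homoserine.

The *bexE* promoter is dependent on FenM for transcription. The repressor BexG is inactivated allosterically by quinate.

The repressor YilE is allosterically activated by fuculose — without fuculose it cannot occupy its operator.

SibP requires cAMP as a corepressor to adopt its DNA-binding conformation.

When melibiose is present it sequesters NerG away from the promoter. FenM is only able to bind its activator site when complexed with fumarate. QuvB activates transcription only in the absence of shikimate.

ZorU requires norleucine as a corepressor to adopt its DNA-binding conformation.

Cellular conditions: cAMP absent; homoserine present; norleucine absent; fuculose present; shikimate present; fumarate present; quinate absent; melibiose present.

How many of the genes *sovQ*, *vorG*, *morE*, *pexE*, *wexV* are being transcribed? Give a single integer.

Quinate is absent, so BexG is active.
Norleucine is absent, so ZorU is inactive.
With repressor BexG bound, *sovQ* is not transcribed.
→ *sovQ* is OFF.
Melibiose is present, so NerG is inactive.
cAMP is absent, so SibP is inactive.
Required activator NerG is absent, so *vorG* is not transcribed.
→ *vorG* is OFF.
Homoserine is present, so TemC is inactive.
Shikimate is present, so QuvB is inactive.
No activator is available at the *morE* promoter, so *morE* is not transcribed.
→ *morE* is OFF.
Fumarate is present, so FenM is active.
No repressor is bound and FenM is active, so *bexE* is transcribed.
So BexE is produced and active.
With repressor BexE bound, *pexE* is not transcribed.
→ *pexE* is OFF.
Fuculose is present, so YilE is active.
With repressor YilE bound, *wexV* is not transcribed.
→ *wexV* is OFF.
0 of the 5 genes are transcribed.

0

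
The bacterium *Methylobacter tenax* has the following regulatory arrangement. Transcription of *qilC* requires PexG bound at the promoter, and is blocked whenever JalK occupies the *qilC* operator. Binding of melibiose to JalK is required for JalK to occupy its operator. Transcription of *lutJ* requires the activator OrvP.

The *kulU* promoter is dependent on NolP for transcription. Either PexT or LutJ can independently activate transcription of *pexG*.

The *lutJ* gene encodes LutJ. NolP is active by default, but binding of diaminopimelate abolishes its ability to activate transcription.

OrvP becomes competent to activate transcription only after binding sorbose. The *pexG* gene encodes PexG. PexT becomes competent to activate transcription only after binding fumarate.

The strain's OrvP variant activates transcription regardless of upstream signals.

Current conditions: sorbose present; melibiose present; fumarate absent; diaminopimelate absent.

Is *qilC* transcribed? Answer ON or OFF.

OFF

Fumarate is absent, so PexT is inactive.
OrvP is constitutively active in this strain.
No repressor is bound and OrvP is active, so *lutJ* is transcribed.
So LutJ is produced and active.
Activator LutJ is present, so *pexG* is transcribed.
So PexG is produced and active.
Melibiose is present, so JalK is active.
With repressor JalK bound, *qilC* is not transcribed.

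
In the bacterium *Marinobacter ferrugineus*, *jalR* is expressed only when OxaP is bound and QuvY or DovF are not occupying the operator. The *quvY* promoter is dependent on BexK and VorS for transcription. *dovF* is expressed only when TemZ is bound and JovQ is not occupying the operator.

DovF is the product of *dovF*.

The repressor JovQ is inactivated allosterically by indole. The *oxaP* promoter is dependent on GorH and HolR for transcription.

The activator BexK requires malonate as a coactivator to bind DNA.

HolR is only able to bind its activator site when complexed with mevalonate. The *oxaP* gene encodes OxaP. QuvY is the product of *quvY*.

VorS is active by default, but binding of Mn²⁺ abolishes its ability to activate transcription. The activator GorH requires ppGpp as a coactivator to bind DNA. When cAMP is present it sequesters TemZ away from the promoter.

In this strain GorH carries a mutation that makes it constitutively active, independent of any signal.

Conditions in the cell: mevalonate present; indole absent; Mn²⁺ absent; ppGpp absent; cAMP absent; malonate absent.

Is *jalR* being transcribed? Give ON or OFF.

ON

GorH is constitutively active in this strain.
Mevalonate is present, so HolR is active.
No repressor is bound and GorH and HolR are active, so *oxaP* is transcribed.
So OxaP is produced and active.
Malonate is absent, so BexK is inactive.
Mn²⁺ is absent, so VorS is active.
Required activator BexK is absent, so *quvY* is not transcribed.
So QuvY is not produced.
Indole is absent, so JovQ is active.
cAMP is absent, so TemZ is active.
With repressor JovQ bound, *dovF* is not transcribed.
So DovF is not produced.
No repressor is bound and OxaP is active, so *jalR* is transcribed.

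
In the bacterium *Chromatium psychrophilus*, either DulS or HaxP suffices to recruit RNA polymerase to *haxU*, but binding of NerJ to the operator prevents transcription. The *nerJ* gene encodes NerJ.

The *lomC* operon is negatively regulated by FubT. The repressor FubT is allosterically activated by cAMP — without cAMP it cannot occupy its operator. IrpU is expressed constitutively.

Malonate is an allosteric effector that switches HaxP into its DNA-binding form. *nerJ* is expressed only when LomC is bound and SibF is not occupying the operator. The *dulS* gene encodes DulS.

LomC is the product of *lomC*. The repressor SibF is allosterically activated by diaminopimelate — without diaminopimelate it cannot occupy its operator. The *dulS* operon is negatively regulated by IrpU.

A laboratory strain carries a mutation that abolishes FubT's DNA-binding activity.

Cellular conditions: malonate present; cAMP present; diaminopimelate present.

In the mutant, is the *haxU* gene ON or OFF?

FubT is non-functional in this strain, so it has no effect.
With no repressor bound, *lomC* is transcribed.
So LomC is produced and active.
Diaminopimelate is present, so SibF is active.
With repressor SibF bound, *nerJ* is not transcribed.
So NerJ is not produced.
IrpU is produced constitutively and is active.
With repressor IrpU bound, *dulS* is not transcribed.
So DulS is not produced.
Malonate is present, so HaxP is active.
Activator HaxP is present, so *haxU* is transcribed.

ON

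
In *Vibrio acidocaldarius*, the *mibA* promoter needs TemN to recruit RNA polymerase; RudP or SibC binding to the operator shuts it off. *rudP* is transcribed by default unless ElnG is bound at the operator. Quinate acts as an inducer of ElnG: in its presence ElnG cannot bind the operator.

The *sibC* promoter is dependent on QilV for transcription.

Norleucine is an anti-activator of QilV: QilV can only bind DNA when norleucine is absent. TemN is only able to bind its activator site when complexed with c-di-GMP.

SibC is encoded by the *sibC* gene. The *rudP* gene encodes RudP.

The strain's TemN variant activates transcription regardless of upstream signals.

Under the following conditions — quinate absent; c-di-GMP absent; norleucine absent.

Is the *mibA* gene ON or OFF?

OFF

Quinate is absent, so ElnG is active.
With repressor ElnG bound, *rudP* is not transcribed.
So RudP is not produced.
Norleucine is absent, so QilV is active.
No repressor is bound and QilV is active, so *sibC* is transcribed.
So SibC is produced and active.
TemN is constitutively active in this strain.
With repressor SibC bound, *mibA* is not transcribed.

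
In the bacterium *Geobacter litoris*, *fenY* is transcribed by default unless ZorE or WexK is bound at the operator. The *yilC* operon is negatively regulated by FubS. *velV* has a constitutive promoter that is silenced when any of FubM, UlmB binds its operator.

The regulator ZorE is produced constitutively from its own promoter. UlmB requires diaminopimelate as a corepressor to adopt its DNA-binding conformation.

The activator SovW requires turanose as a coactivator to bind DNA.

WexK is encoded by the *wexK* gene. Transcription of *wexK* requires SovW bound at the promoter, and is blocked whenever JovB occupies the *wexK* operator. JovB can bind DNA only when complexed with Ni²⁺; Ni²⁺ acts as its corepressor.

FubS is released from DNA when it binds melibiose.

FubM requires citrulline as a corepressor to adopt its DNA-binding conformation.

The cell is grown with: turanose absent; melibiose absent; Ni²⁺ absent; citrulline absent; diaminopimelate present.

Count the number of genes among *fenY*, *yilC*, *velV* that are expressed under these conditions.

0

ZorE is produced constitutively and is active.
Turanose is absent, so SovW is inactive.
Ni²⁺ is absent, so JovB is inactive.
Required activator SovW is absent, so *wexK* is not transcribed.
So WexK is not produced.
With repressor ZorE bound, *fenY* is not transcribed.
→ *fenY* is OFF.
Melibiose is absent, so FubS is active.
With repressor FubS bound, *yilC* is not transcribed.
→ *yilC* is OFF.
Citrulline is absent, so FubM is inactive.
Diaminopimelate is present, so UlmB is active.
With repressor UlmB bound, *velV* is not transcribed.
→ *velV* is OFF.
0 of the 3 genes are transcribed.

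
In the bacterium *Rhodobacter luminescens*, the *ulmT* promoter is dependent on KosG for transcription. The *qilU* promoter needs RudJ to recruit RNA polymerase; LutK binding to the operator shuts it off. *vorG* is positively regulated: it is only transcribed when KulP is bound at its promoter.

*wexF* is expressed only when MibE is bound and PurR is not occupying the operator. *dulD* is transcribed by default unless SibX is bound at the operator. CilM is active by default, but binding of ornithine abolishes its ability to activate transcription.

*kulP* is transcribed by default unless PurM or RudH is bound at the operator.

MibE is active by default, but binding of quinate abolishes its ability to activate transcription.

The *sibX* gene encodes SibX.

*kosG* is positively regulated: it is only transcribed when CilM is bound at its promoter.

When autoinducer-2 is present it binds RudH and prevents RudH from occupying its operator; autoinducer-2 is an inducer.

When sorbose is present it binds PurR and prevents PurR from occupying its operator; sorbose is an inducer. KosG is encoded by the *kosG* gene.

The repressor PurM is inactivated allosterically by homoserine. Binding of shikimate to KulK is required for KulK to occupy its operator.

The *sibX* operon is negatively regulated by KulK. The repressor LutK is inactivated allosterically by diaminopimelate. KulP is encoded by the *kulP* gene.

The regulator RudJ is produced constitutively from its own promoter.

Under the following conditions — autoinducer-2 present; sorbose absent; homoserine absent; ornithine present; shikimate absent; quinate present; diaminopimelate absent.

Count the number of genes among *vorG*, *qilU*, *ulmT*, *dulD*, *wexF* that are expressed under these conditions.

Homoserine is absent, so PurM is active.
Autoinducer-2 is present, so RudH is inactive.
With repressor PurM bound, *kulP* is not transcribed.
So KulP is not produced.
Required activator KulP is absent, so *vorG* is not transcribed.
→ *vorG* is OFF.
Diaminopimelate is absent, so LutK is active.
RudJ is produced constitutively and is active.
With repressor LutK bound, *qilU* is not transcribed.
→ *qilU* is OFF.
Ornithine is present, so CilM is inactive.
Required activator CilM is absent, so *kosG* is not transcribed.
So KosG is not produced.
Required activator KosG is absent, so *ulmT* is not transcribed.
→ *ulmT* is OFF.
Shikimate is absent, so KulK is inactive.
With no repressor bound, *sibX* is transcribed.
So SibX is produced and active.
With repressor SibX bound, *dulD* is not transcribed.
→ *dulD* is OFF.
Sorbose is absent, so PurR is active.
Quinate is present, so MibE is inactive.
With repressor PurR bound, *wexF* is not transcribed.
→ *wexF* is OFF.
0 of the 5 genes are transcribed.

0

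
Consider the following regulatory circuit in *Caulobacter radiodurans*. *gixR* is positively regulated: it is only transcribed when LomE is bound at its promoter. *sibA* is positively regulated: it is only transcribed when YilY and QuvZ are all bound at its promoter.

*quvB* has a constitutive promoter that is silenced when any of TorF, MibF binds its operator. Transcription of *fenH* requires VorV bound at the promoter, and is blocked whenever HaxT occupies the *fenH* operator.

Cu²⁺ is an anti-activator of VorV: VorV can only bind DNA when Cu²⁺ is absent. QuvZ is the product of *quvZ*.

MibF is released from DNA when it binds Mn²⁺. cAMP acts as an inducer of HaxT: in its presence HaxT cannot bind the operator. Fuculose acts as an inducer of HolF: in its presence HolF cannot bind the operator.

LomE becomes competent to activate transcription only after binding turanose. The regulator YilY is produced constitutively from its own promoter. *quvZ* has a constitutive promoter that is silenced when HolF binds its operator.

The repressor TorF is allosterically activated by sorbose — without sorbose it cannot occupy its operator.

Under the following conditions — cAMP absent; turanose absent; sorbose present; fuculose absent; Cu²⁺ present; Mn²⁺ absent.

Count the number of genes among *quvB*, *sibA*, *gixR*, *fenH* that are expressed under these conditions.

Sorbose is present, so TorF is active.
Mn²⁺ is absent, so MibF is active.
With repressor TorF bound, *quvB* is not transcribed.
→ *quvB* is OFF.
YilY is produced constitutively and is active.
Fuculose is absent, so HolF is active.
With repressor HolF bound, *quvZ* is not transcribed.
So QuvZ is not produced.
Required activator QuvZ is absent, so *sibA* is not transcribed.
→ *sibA* is OFF.
Turanose is absent, so LomE is inactive.
Required activator LomE is absent, so *gixR* is not transcribed.
→ *gixR* is OFF.
Cu²⁺ is present, so VorV is inactive.
cAMP is absent, so HaxT is active.
With repressor HaxT bound, *fenH* is not transcribed.
→ *fenH* is OFF.
0 of the 4 genes are transcribed.

0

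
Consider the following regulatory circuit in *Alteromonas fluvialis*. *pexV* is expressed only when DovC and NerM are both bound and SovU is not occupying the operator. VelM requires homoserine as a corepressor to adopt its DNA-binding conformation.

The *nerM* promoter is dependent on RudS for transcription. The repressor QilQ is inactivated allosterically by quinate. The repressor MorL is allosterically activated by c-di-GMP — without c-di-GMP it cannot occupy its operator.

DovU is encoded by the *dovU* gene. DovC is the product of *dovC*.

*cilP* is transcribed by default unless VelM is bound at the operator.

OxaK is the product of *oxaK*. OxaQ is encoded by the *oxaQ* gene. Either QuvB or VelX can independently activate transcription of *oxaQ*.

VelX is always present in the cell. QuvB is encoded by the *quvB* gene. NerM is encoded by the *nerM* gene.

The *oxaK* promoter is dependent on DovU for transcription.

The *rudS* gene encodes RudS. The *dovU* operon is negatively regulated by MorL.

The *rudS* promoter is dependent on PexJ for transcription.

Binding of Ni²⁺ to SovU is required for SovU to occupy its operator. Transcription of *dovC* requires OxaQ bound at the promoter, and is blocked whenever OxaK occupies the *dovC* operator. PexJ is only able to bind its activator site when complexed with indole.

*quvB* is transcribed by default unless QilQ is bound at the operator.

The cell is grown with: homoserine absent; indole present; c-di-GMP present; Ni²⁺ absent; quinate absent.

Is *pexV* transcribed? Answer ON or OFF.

Quinate is absent, so QilQ is active.
With repressor QilQ bound, *quvB* is not transcribed.
So QuvB is not produced.
VelX is produced constitutively and is active.
Activator VelX is present, so *oxaQ* is transcribed.
So OxaQ is produced and active.
c-di-GMP is present, so MorL is active.
With repressor MorL bound, *dovU* is not transcribed.
So DovU is not produced.
Required activator DovU is absent, so *oxaK* is not transcribed.
So OxaK is not produced.
No repressor is bound and OxaQ is active, so *dovC* is transcribed.
So DovC is produced and active.
Ni²⁺ is absent, so SovU is inactive.
Indole is present, so PexJ is active.
No repressor is bound and PexJ is active, so *rudS* is transcribed.
So RudS is produced and active.
No repressor is bound and RudS is active, so *nerM* is transcribed.
So NerM is produced and active.
No repressor is bound and DovC and NerM are active, so *pexV* is transcribed.

ON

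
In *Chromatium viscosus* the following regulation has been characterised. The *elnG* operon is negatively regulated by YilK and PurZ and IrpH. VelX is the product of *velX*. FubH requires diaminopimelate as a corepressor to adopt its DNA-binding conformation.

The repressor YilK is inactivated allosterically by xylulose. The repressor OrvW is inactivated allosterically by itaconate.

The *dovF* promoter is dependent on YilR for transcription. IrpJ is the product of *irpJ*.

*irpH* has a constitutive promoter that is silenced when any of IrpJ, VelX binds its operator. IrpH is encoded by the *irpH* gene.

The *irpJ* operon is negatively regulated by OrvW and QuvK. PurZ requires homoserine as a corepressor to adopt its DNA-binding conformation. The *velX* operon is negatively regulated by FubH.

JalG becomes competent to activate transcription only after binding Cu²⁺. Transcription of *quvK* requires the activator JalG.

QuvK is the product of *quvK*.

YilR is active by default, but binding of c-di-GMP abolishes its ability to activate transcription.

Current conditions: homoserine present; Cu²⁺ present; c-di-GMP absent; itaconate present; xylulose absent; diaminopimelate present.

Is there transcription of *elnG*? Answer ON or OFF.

Xylulose is absent, so YilK is active.
Homoserine is present, so PurZ is active.
Itaconate is present, so OrvW is inactive.
Cu²⁺ is present, so JalG is active.
No repressor is bound and JalG is active, so *quvK* is transcribed.
So QuvK is produced and active.
With repressor QuvK bound, *irpJ* is not transcribed.
So IrpJ is not produced.
Diaminopimelate is present, so FubH is active.
With repressor FubH bound, *velX* is not transcribed.
So VelX is not produced.
With no repressor bound, *irpH* is transcribed.
So IrpH is produced and active.
With repressor YilK bound, *elnG* is not transcribed.

OFF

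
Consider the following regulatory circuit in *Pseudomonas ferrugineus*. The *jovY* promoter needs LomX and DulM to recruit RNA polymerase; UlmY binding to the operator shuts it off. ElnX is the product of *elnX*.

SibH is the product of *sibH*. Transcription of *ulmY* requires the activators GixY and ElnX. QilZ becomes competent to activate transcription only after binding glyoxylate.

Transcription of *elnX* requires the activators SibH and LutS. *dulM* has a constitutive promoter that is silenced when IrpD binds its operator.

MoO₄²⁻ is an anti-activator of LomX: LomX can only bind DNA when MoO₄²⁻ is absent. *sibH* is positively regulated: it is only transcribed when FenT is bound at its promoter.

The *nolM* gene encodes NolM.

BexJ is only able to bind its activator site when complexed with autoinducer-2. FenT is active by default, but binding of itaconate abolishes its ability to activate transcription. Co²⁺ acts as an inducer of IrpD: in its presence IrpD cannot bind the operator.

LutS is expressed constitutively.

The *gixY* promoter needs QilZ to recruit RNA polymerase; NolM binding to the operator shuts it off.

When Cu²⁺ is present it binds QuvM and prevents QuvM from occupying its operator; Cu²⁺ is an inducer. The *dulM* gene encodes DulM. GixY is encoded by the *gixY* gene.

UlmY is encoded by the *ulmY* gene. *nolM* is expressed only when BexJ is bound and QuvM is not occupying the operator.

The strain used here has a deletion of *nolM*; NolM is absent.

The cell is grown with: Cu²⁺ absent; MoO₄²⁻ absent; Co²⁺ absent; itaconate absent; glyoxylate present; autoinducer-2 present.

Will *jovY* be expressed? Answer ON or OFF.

MoO₄²⁻ is absent, so LomX is active.
NolM is non-functional in this strain, so it has no effect.
Glyoxylate is present, so QilZ is active.
No repressor is bound and QilZ is active, so *gixY* is transcribed.
So GixY is produced and active.
Itaconate is absent, so FenT is active.
No repressor is bound and FenT is active, so *sibH* is transcribed.
So SibH is produced and active.
LutS is produced constitutively and is active.
No repressor is bound and SibH and LutS are active, so *elnX* is transcribed.
So ElnX is produced and active.
No repressor is bound and GixY and ElnX are active, so *ulmY* is transcribed.
So UlmY is produced and active.
Co²⁺ is absent, so IrpD is active.
With repressor IrpD bound, *dulM* is not transcribed.
So DulM is not produced.
With repressor UlmY bound, *jovY* is not transcribed.

OFF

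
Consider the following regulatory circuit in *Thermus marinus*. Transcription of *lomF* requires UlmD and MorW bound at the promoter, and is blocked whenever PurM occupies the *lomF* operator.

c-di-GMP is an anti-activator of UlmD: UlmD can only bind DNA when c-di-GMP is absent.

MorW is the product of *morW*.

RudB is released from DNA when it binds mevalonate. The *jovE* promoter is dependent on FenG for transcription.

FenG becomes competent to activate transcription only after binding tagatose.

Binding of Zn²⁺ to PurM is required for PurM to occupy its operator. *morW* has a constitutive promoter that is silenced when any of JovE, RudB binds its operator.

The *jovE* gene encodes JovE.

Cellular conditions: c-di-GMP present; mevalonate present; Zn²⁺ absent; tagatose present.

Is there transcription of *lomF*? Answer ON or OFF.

OFF

c-di-GMP is present, so UlmD is inactive.
Zn²⁺ is absent, so PurM is inactive.
Tagatose is present, so FenG is active.
No repressor is bound and FenG is active, so *jovE* is transcribed.
So JovE is produced and active.
Mevalonate is present, so RudB is inactive.
With repressor JovE bound, *morW* is not transcribed.
So MorW is not produced.
Required activator UlmD is absent, so *lomF* is not transcribed.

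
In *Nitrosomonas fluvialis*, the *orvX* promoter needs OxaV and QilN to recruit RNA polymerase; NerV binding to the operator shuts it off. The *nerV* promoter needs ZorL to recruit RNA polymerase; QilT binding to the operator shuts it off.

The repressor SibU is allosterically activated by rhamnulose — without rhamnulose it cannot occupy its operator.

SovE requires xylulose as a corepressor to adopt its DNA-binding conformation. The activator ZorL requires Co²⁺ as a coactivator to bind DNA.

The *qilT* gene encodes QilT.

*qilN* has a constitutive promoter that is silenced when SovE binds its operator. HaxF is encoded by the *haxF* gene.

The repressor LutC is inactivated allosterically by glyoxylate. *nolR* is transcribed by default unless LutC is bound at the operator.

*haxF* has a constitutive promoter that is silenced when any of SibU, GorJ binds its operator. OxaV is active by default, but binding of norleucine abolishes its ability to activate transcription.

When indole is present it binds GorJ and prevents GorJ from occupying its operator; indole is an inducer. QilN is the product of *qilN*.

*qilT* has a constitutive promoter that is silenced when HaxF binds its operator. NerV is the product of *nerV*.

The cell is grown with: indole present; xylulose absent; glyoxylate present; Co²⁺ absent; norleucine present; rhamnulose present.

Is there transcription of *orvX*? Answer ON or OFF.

Rhamnulose is present, so SibU is active.
Indole is present, so GorJ is inactive.
With repressor SibU bound, *haxF* is not transcribed.
So HaxF is not produced.
With no repressor bound, *qilT* is transcribed.
So QilT is produced and active.
Co²⁺ is absent, so ZorL is inactive.
With repressor QilT bound, *nerV* is not transcribed.
So NerV is not produced.
Norleucine is present, so OxaV is inactive.
Xylulose is absent, so SovE is inactive.
With no repressor bound, *qilN* is transcribed.
So QilN is produced and active.
Required activator OxaV is absent, so *orvX* is not transcribed.

OFF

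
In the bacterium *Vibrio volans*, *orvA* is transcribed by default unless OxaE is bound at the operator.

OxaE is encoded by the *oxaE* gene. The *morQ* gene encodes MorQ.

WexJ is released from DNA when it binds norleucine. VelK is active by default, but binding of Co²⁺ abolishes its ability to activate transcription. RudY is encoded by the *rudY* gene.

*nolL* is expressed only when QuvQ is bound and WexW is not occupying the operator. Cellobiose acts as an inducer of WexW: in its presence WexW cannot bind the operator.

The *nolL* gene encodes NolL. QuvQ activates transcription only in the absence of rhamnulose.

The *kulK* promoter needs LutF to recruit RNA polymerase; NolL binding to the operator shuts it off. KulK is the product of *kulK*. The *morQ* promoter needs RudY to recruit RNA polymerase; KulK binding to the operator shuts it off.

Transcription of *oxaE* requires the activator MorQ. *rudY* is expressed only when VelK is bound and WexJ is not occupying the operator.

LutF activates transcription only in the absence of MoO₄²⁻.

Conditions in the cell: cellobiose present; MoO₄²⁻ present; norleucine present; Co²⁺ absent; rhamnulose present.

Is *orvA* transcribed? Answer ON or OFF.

Rhamnulose is present, so QuvQ is inactive.
Cellobiose is present, so WexW is inactive.
Required activator QuvQ is absent, so *nolL* is not transcribed.
So NolL is not produced.
MoO₄²⁻ is present, so LutF is inactive.
Required activator LutF is absent, so *kulK* is not transcribed.
So KulK is not produced.
Norleucine is present, so WexJ is inactive.
Co²⁺ is absent, so VelK is active.
No repressor is bound and VelK is active, so *rudY* is transcribed.
So RudY is produced and active.
No repressor is bound and RudY is active, so *morQ* is transcribed.
So MorQ is produced and active.
No repressor is bound and MorQ is active, so *oxaE* is transcribed.
So OxaE is produced and active.
With repressor OxaE bound, *orvA* is not transcribed.

OFF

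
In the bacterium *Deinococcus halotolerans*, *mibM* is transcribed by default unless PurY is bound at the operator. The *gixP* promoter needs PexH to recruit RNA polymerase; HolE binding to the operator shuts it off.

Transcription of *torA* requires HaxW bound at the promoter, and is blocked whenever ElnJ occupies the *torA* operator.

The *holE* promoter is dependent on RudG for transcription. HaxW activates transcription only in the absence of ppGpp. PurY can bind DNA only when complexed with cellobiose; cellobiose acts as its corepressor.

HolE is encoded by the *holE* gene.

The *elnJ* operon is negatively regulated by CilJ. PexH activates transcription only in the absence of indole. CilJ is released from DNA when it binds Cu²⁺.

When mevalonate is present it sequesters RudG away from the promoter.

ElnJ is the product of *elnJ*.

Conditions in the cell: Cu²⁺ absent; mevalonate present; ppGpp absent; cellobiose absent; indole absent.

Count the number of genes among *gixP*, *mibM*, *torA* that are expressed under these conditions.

3

Indole is absent, so PexH is active.
Mevalonate is present, so RudG is inactive.
Required activator RudG is absent, so *holE* is not transcribed.
So HolE is not produced.
No repressor is bound and PexH is active, so *gixP* is transcribed.
→ *gixP* is ON.
Cellobiose is absent, so PurY is inactive.
With no repressor bound, *mibM* is transcribed.
→ *mibM* is ON.
ppGpp is absent, so HaxW is active.
Cu²⁺ is absent, so CilJ is active.
With repressor CilJ bound, *elnJ* is not transcribed.
So ElnJ is not produced.
No repressor is bound and HaxW is active, so *torA* is transcribed.
→ *torA* is ON.
3 of the 3 genes are transcribed.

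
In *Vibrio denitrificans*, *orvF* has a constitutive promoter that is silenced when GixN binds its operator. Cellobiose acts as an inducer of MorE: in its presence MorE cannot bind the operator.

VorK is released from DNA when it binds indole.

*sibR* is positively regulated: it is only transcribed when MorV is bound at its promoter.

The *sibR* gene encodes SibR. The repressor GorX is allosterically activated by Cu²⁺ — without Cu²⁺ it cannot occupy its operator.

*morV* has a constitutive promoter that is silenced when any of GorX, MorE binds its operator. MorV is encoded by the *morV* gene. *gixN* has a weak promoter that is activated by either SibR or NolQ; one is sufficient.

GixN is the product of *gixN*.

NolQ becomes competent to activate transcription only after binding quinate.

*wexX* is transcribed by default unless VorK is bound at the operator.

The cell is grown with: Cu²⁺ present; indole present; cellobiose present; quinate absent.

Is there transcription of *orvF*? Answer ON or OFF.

ON

Cu²⁺ is present, so GorX is active.
Cellobiose is present, so MorE is inactive.
With repressor GorX bound, *morV* is not transcribed.
So MorV is not produced.
Required activator MorV is absent, so *sibR* is not transcribed.
So SibR is not produced.
Quinate is absent, so NolQ is inactive.
No activator is available at the *gixN* promoter, so *gixN* is not transcribed.
So GixN is not produced.
With no repressor bound, *orvF* is transcribed.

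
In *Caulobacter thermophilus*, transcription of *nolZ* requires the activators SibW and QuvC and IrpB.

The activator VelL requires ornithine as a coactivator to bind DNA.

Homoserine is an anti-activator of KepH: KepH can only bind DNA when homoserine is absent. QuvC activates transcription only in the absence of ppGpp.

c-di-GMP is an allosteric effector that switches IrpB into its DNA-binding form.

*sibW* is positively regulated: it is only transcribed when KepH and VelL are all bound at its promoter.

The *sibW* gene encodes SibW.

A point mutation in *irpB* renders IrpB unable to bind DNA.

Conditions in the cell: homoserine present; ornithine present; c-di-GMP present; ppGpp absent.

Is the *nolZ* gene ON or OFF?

Homoserine is present, so KepH is inactive.
Ornithine is present, so VelL is active.
Required activator KepH is absent, so *sibW* is not transcribed.
So SibW is not produced.
ppGpp is absent, so QuvC is active.
IrpB is non-functional in this strain, so it has no effect.
Required activator SibW is absent, so *nolZ* is not transcribed.

OFF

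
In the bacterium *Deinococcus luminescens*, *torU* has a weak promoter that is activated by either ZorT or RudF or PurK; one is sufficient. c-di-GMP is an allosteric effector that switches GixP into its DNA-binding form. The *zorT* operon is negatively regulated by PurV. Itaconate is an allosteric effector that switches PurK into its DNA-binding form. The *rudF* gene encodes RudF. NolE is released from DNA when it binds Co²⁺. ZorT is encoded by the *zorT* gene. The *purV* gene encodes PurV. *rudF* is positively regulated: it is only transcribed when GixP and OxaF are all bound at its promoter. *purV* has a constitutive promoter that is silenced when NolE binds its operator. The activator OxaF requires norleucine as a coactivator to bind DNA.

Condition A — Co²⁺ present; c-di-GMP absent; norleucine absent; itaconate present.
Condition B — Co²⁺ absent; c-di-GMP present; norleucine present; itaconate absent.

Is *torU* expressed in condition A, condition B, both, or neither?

both

Condition A:
Co²⁺ is present, so NolE is inactive.
With no repressor bound, *purV* is transcribed.
So PurV is produced and active.
With repressor PurV bound, *zorT* is not transcribed.
So ZorT is not produced.
c-di-GMP is absent, so GixP is inactive.
Norleucine is absent, so OxaF is inactive.
Required activator GixP is absent, so *rudF* is not transcribed.
So RudF is not produced.
Itaconate is present, so PurK is active.
Activator PurK is present, so *torU* is transcribed.
→ *torU* is ON in A.
Condition B:
Co²⁺ is absent, so NolE is active.
With repressor NolE bound, *purV* is not transcribed.
So PurV is not produced.
With no repressor bound, *zorT* is transcribed.
So ZorT is produced and active.
c-di-GMP is present, so GixP is active.
Norleucine is present, so OxaF is active.
No repressor is bound and GixP and OxaF are active, so *rudF* is transcribed.
So RudF is produced and active.
Itaconate is absent, so PurK is inactive.
Activator ZorT is present, so *torU* is transcribed.
→ *torU* is ON in B.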